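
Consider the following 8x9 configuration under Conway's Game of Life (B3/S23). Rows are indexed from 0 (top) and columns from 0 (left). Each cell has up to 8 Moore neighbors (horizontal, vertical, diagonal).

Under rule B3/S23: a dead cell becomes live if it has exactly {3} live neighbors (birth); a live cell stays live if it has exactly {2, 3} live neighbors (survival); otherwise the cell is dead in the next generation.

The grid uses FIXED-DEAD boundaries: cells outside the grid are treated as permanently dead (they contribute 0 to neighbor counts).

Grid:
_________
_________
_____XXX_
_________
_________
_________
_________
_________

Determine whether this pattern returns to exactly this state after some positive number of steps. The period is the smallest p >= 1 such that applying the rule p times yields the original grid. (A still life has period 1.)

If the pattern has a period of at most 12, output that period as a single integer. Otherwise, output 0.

Answer: 2

Derivation:
Simulating and comparing each generation to the original:
Gen 0 (original, given above): 3 live cells
Gen 1: 3 live cells, differs from original
Gen 2: 3 live cells, MATCHES original -> period = 2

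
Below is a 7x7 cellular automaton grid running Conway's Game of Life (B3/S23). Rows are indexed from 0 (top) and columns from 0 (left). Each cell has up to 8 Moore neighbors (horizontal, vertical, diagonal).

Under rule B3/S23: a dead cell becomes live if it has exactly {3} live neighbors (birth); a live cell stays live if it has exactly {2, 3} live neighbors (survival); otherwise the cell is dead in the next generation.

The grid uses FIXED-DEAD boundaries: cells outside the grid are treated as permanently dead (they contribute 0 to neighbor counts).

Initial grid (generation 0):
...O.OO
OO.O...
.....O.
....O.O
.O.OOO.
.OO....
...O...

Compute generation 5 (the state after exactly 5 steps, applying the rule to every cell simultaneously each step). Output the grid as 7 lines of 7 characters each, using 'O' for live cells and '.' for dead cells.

Simulating step by step:
Generation 0 (given above): 16 live cells
Generation 1: 15 live cells
..O.O..
..O..OO
....OO.
...O..O
.O.OOO.
.O.....
..O....
Generation 2: 14 live cells
...O.O.
......O
...OO..
..OO..O
...OOO.
.O.OO..
.......
Generation 3: 11 live cells
.......
...O.O.
..OOOO.
..O....
.....O.
..OO.O.
.......
Generation 4: 11 live cells
.......
..OO.O.
..O..O.
..O..O.
..OOO..
....O..
.......
Generation 5: 14 live cells
(generation 5 grid is the final answer)

Answer: .......
..OOO..
.OO..OO
.OO..O.
..O.OO.
....O..
.......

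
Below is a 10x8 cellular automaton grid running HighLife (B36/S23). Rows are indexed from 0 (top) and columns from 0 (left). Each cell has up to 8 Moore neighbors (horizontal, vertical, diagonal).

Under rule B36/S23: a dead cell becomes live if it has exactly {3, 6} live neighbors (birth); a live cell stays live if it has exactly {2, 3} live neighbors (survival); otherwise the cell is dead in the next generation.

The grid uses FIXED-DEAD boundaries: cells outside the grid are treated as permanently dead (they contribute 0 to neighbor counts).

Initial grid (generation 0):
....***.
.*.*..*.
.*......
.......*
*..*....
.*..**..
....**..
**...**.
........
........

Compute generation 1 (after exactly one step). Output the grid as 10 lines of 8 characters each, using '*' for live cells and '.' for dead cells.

Simulating step by step:
Generation 0 (given above): 19 live cells
Generation 1: 15 live cells
(generation 1 grid is the final answer)

Answer: ....***.
..*.*.*.
..*.....
........
....*...
...*.*..
**......
....***.
........
........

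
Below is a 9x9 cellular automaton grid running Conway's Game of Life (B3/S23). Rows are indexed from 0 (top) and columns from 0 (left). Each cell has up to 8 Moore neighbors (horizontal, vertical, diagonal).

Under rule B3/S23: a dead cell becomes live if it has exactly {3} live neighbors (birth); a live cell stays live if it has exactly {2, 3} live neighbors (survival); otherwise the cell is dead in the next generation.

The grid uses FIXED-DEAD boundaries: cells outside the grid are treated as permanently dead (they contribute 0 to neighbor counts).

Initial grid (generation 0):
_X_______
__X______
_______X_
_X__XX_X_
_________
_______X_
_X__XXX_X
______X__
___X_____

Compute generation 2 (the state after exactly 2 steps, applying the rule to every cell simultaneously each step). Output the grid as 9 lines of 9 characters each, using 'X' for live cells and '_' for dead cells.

Answer: _________
_________
_________
_____XXX_
_________
_______X_
____X____
______XX_
_________

Derivation:
Simulating step by step:
Generation 0 (given above): 15 live cells
Generation 1: 11 live cells
_________
_________
______X__
______X__
______X__
_____XXX_
_____XX__
____X_XX_
_________
Generation 2: 7 live cells
(generation 2 grid is the final answer)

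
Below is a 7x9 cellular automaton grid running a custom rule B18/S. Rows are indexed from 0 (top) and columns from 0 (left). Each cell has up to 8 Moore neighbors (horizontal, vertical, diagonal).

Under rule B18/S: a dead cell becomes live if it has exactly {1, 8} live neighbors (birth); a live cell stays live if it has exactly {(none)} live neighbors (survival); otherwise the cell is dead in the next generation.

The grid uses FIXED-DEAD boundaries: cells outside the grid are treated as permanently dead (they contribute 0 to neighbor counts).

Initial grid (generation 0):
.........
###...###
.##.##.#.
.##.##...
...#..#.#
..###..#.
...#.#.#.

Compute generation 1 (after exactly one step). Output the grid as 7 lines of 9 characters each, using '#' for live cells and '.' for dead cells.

Answer: ...#.#...
.........
.........
.........
#........
.#.......
.#.......

Derivation:
Simulating step by step:
Generation 0 (given above): 25 live cells
Generation 1: 5 live cells
(generation 1 grid is the final answer)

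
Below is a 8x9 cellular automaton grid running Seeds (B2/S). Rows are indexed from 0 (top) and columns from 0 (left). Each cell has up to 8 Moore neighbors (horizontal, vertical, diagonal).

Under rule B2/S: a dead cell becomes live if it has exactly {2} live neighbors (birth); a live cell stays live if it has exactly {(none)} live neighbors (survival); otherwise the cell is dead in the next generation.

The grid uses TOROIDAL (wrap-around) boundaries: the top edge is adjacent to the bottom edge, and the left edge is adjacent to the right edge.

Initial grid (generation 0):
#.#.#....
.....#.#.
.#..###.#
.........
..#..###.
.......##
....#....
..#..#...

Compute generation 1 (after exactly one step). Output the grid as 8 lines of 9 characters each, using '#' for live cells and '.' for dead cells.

Simulating step by step:
Generation 0 (given above): 19 live cells
Generation 1: 15 live cells
(generation 1 grid is the final answer)

Answer: ........#
..#......
#........
####....#
.........
...##....
...#.####
.........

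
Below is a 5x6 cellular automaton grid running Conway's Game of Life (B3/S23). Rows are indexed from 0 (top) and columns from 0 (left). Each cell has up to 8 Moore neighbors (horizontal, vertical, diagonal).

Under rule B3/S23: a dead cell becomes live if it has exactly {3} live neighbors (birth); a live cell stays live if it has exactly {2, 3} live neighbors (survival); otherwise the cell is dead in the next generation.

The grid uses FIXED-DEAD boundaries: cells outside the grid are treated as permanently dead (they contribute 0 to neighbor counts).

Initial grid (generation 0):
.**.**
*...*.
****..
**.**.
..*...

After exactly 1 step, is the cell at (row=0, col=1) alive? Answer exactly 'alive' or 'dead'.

Answer: alive

Derivation:
Simulating step by step:
Generation 0 (given above): 15 live cells
Generation 1: 12 live cells
.*.***
*...**
......
*...*.
.***..

Cell (0,1) at generation 1: 1 -> alive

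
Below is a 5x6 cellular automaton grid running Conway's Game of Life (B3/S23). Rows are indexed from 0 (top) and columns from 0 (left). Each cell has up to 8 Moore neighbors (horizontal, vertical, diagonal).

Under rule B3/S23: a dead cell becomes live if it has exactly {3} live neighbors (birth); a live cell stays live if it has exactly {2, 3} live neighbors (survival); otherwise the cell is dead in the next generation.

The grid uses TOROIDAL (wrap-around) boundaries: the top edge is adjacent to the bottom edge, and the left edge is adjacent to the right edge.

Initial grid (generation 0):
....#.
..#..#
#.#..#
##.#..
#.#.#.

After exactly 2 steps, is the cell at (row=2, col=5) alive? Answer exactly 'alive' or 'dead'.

Answer: dead

Derivation:
Simulating step by step:
Generation 0 (given above): 12 live cells
Generation 1: 16 live cells
.#..#.
##.###
..####
...##.
#.#.#.
Generation 2: 6 live cells
......
.#....
.#....
.#....
.##.#.

Cell (2,5) at generation 2: 0 -> dead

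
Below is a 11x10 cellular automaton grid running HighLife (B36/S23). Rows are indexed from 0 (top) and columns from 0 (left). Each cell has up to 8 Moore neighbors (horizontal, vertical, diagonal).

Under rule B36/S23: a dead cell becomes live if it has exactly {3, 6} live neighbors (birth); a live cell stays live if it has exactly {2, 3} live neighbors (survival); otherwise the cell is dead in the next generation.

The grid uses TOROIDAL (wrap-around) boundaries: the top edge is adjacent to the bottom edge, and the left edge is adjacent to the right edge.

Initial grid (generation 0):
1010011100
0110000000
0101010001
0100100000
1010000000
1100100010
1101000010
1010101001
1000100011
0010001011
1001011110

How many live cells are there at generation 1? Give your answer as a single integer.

Answer: 40

Derivation:
Simulating step by step:
Generation 0 (given above): 42 live cells
Generation 1: 40 live cells
1011110011
0001110000
0101100000
0101100000
1011000001
0001000000
0001110111
0010110100
0000000000
0101101100
1011100000
Population at generation 1: 40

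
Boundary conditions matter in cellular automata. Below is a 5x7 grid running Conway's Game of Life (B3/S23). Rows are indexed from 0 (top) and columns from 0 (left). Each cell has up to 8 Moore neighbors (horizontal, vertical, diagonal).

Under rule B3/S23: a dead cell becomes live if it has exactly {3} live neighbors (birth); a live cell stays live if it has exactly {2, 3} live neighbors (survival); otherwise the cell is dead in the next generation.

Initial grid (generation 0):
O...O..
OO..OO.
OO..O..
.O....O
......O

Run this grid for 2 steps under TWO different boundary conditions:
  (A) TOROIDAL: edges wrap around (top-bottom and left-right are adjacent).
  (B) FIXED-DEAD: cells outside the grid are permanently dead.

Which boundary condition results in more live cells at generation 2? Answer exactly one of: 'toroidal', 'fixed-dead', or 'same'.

Under TOROIDAL boundary, generation 2:
O..O...
.OO..O.
..O...O
O...O.O
.O..O..
Population = 12

Under FIXED-DEAD boundary, generation 2:
...O.O.
.OO....
.OO....
.O.....
.......
Population = 7

Comparison: toroidal=12, fixed-dead=7 -> toroidal

Answer: toroidal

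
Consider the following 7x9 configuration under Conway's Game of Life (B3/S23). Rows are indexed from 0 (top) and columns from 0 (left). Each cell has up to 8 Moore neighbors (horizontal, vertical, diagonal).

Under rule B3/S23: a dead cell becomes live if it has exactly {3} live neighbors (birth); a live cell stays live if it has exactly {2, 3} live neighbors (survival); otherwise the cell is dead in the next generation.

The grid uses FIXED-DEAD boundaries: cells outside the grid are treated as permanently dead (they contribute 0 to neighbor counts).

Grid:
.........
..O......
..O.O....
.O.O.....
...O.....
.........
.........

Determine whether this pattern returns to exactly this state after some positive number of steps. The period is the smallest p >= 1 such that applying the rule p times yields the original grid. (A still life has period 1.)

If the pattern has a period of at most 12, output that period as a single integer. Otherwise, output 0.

Answer: 2

Derivation:
Simulating and comparing each generation to the original:
Gen 0 (original, given above): 6 live cells
Gen 1: 6 live cells, differs from original
Gen 2: 6 live cells, MATCHES original -> period = 2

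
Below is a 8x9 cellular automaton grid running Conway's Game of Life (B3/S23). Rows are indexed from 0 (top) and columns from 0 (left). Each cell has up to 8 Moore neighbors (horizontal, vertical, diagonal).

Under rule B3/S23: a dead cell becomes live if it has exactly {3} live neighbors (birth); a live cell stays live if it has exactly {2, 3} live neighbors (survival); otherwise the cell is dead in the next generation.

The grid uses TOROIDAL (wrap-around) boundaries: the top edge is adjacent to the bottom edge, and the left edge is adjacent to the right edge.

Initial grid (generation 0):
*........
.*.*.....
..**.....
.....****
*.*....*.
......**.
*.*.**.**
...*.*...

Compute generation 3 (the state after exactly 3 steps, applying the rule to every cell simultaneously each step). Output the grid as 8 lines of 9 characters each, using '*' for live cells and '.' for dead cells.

Answer: ....**.*.
.*......*
.*..*****
.**......
.*....**.
.*.*.....
.*..*....
.**.***..

Derivation:
Simulating step by step:
Generation 0 (given above): 22 live cells
Generation 1: 29 live cells
..*.*....
.*.*.....
..***.**.
.***..***
.....*...
*..*.*...
...***.**
**.*.**..
Generation 2: 30 live cells
*...**...
.*...*...
*...***.*
.*......*
**.*.*.**
...*.*..*
.*.*...**
**....***
Generation 3: 25 live cells
(generation 3 grid is the final answer)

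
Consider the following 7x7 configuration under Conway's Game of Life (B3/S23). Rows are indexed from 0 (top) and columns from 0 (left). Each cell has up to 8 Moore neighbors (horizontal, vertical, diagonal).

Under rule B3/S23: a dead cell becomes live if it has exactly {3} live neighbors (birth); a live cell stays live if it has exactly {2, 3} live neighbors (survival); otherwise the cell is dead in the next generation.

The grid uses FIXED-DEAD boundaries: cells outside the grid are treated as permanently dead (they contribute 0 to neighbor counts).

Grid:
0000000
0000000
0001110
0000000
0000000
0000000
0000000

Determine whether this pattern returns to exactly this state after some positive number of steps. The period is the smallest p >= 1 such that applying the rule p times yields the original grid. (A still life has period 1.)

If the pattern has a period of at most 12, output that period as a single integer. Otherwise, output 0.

Answer: 2

Derivation:
Simulating and comparing each generation to the original:
Gen 0 (original, given above): 3 live cells
Gen 1: 3 live cells, differs from original
Gen 2: 3 live cells, MATCHES original -> period = 2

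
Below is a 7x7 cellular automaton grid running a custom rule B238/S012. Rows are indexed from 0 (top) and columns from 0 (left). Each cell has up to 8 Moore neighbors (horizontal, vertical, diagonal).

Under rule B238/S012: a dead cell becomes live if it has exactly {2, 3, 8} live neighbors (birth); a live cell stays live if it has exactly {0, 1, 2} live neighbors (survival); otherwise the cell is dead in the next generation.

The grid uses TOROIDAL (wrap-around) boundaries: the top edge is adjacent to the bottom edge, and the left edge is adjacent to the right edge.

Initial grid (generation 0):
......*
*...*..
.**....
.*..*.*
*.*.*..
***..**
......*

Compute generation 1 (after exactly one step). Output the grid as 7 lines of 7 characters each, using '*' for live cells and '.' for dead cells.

Simulating step by step:
Generation 0 (given above): 17 live cells
Generation 1: 24 live cells
(generation 1 grid is the final answer)

Answer: *....**
*******
..*****
....***
....*..
..***..
.**....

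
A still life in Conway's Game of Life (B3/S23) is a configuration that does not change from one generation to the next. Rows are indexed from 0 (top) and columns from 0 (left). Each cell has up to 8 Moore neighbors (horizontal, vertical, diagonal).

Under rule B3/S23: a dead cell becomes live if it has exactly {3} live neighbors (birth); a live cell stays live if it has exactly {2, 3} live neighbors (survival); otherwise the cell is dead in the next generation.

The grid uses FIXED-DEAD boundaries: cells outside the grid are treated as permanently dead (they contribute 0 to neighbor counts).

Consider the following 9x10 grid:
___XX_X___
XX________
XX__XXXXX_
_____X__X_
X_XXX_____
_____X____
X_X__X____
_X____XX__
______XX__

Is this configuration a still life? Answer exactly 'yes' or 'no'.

Compute generation 1 and compare to generation 0 (given above):
Generation 1:
__________
XXXX______
XX__XXXXX_
X_X_____X_
___XXX____
__X__X____
_X___X____
_X___X_X__
______XX__
Cell (0,3) differs: gen0=1 vs gen1=0 -> NOT a still life.

Answer: no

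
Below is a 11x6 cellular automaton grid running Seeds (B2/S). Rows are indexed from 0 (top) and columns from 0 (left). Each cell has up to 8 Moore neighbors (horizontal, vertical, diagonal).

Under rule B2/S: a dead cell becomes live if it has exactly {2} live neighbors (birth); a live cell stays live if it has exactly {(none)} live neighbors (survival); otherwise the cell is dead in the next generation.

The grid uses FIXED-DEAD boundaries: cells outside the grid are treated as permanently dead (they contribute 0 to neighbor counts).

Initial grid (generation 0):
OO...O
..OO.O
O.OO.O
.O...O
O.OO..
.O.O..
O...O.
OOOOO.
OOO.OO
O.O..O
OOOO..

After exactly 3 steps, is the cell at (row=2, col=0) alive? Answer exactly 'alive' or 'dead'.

Answer: dead

Derivation:
Simulating step by step:
Generation 0 (given above): 36 live cells
Generation 1: 3 live cells
...O..
......
......
......
......
......
.....O
......
......
......
....O.
Generation 2: 0 live cells
......
......
......
......
......
......
......
......
......
......
......
Generation 3: 0 live cells
......
......
......
......
......
......
......
......
......
......
......

Cell (2,0) at generation 3: 0 -> dead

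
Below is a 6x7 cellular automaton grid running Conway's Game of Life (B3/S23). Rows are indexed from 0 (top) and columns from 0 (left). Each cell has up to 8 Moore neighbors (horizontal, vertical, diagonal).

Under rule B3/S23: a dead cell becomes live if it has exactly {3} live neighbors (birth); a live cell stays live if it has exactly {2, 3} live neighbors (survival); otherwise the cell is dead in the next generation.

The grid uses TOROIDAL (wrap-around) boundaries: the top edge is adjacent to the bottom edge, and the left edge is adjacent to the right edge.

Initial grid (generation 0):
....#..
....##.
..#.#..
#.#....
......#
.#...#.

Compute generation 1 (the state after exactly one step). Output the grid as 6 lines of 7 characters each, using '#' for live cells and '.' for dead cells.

Answer: ....#..
....##.
.#..##.
.#.#...
##....#
.....#.

Derivation:
Simulating step by step:
Generation 0 (given above): 10 live cells
Generation 1: 12 live cells
(generation 1 grid is the final answer)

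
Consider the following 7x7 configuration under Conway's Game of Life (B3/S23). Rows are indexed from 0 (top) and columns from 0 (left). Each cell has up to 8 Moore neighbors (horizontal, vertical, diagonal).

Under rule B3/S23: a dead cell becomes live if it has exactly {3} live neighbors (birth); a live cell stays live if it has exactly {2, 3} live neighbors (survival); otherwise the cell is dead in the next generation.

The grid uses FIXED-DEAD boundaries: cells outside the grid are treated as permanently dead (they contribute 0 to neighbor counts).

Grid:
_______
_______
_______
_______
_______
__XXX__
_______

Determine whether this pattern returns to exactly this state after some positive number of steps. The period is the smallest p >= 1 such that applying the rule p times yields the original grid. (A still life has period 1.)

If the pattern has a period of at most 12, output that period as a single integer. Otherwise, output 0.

Answer: 2

Derivation:
Simulating and comparing each generation to the original:
Gen 0 (original, given above): 3 live cells
Gen 1: 3 live cells, differs from original
Gen 2: 3 live cells, MATCHES original -> period = 2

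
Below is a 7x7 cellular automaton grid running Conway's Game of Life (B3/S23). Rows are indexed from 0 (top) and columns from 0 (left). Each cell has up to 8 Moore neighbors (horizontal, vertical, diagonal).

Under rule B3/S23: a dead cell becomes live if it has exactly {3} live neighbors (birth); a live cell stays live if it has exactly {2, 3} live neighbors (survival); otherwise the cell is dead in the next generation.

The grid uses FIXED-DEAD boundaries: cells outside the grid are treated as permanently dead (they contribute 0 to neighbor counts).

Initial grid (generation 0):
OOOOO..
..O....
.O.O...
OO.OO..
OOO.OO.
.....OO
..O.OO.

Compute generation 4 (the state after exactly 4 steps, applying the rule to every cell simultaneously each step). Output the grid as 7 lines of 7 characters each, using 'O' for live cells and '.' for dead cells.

Answer: .OO....
O.O....
OO.....
O......
OO.....
.O....O
.....O.

Derivation:
Simulating step by step:
Generation 0 (given above): 22 live cells
Generation 1: 18 live cells
.OOO...
O...O..
OO.OO..
.....O.
O.O...O
..O...O
....OOO
Generation 2: 23 live cells
.OOO...
O...O..
OO.OOO.
O.OOOO.
.O...OO
.O.O..O
.....OO
Generation 3: 14 live cells
.OOO...
O....O.
O......
O......
OO....O
..O.O..
.....OO
Generation 4: 12 live cells
(generation 4 grid is the final answer)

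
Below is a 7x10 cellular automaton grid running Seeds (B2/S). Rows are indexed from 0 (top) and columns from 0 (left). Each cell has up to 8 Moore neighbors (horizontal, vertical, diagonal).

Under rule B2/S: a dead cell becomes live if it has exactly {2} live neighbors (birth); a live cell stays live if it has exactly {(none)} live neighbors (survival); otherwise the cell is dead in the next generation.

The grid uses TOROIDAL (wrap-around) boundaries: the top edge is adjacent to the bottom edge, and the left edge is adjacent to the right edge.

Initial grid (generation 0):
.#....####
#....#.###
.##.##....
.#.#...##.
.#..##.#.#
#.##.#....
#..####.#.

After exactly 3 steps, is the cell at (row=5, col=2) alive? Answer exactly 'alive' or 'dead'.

Answer: alive

Derivation:
Simulating step by step:
Generation 0 (given above): 33 live cells
Generation 1: 4 live cells
..##......
...#......
..........
.........#
..........
..........
..........
Generation 2: 4 live cells
....#.....
....#.....
..........
..........
..........
..........
..##......
Generation 3: 7 live cells
..#..#....
...#.#....
..........
..........
..........
..##......
....#.....

Cell (5,2) at generation 3: 1 -> alive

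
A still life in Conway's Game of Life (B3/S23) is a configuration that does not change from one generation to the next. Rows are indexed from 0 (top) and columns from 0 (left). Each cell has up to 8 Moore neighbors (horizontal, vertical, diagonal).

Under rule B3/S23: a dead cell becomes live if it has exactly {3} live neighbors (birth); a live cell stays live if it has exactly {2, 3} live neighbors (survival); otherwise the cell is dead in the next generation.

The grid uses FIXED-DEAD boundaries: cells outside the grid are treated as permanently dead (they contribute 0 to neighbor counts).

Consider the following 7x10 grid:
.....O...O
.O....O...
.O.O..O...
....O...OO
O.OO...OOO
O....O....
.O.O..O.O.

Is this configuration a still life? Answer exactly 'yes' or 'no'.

Answer: no

Derivation:
Compute generation 1 and compare to generation 0 (given above):
Generation 1:
..........
..O..OO...
..O..O.O..
.O..O....O
.O.OO..O.O
O..OO.O..O
..........
Cell (0,5) differs: gen0=1 vs gen1=0 -> NOT a still life.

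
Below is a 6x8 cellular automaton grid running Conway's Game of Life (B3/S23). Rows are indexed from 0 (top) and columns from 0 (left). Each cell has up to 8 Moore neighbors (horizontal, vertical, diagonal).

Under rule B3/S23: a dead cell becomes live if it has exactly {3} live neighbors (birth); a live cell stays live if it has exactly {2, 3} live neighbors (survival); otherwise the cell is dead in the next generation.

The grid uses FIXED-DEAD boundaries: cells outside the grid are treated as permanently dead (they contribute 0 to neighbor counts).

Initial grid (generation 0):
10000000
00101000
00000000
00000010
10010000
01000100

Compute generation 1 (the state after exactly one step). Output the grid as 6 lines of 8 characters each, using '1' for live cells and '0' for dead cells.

Answer: 00000000
00000000
00000000
00000000
00000000
00000000

Derivation:
Simulating step by step:
Generation 0 (given above): 8 live cells
Generation 1: 0 live cells
(generation 1 grid is the final answer)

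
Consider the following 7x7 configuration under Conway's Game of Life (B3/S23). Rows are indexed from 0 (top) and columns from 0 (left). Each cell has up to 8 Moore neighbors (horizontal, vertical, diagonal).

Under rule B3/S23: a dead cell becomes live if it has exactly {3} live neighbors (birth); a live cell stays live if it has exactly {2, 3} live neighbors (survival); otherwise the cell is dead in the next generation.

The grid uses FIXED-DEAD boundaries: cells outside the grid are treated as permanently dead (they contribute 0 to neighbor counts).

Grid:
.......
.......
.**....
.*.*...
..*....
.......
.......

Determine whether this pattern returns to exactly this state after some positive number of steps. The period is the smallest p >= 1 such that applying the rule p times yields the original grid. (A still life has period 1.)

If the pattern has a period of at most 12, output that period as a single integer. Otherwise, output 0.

Answer: 1

Derivation:
Simulating and comparing each generation to the original:
Gen 0 (original, given above): 5 live cells
Gen 1: 5 live cells, MATCHES original -> period = 1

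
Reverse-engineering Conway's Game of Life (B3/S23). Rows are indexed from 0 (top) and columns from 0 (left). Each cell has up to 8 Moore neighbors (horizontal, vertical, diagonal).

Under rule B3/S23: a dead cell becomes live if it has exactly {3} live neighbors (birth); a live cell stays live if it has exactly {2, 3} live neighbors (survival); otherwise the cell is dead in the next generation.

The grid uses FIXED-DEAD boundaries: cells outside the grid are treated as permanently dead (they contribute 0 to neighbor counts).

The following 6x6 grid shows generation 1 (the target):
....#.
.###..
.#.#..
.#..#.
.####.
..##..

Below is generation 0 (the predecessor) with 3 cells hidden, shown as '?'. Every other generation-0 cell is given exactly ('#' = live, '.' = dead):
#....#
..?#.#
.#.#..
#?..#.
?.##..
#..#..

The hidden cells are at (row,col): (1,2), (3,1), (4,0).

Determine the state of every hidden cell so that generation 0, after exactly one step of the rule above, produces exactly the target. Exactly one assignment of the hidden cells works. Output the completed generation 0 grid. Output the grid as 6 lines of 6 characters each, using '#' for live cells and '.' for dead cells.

Answer: #....#
..##.#
.#.#..
#...#.
..##..
#..#..

Derivation:
Hidden generation-0 cells (in order): (1,2), (3,1), (4,0).
A hidden cell only influences target cells in its own 3x3 neighborhood. Try each of the 2^3 = 8 assignments, step the completed generation 0 forward once under B3/S23, and compare with the target:
  (1,2)=. (3,1)=. (4,0)=. -> step gives (1,1)='.' but target has '#' -> reject
  (1,2)=. (3,1)=. (4,0)=# -> step gives (1,1)='.' but target has '#' -> reject
  (1,2)=. (3,1)=# (4,0)=. -> step gives (1,1)='.' but target has '#' -> reject
  (1,2)=. (3,1)=# (4,0)=# -> step gives (1,1)='.' but target has '#' -> reject
  (1,2)=# (3,1)=. (4,0)=. -> step reproduces the target at every cell -> ACCEPT
  (1,2)=# (3,1)=. (4,0)=# -> step gives (3,0)='#' but target has '.' -> reject
  (1,2)=# (3,1)=# (4,0)=. -> step gives (2,0)='#' but target has '.' -> reject
  (1,2)=# (3,1)=# (4,0)=# -> step gives (2,0)='#' but target has '.' -> reject
Unique solution: (1,2)=live, (3,1)=dead, (4,0)=dead.
Check: live-neighbor counts of every cell in the completed generation 0:
022231
233241
224342
134421
232331
023220
Applying B3/S23 to generation 0 with these counts gives:
....#.
.###..
.#.#..
.#..#.
.####.
..##..
which matches the target exactly.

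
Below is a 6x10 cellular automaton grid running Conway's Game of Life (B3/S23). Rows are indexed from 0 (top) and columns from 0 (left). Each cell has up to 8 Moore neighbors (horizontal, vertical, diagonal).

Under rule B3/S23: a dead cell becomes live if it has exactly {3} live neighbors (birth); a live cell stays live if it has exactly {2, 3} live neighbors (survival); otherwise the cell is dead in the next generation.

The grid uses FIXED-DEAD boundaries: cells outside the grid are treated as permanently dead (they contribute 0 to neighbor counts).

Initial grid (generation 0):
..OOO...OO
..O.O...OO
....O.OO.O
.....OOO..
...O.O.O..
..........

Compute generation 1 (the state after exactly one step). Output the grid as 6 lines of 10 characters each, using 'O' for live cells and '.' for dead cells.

Simulating step by step:
Generation 0 (given above): 19 live cells
Generation 1: 12 live cells
(generation 1 grid is the final answer)

Answer: ..O.O...OO
..O.O.....
...OO....O
..........
....OO.O..
..........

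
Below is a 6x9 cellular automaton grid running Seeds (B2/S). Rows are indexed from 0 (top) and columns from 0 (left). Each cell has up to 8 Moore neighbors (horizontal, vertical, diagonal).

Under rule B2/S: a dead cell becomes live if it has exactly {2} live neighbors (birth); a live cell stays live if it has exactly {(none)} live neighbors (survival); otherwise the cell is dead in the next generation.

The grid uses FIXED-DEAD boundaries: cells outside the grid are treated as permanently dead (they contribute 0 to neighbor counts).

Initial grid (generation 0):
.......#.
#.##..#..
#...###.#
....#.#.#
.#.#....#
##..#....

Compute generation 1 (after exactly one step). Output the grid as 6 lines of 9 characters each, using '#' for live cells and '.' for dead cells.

Answer: .###..#..
........#
..#......
###......
.........
...#.....

Derivation:
Simulating step by step:
Generation 0 (given above): 19 live cells
Generation 1: 10 live cells
(generation 1 grid is the final answer)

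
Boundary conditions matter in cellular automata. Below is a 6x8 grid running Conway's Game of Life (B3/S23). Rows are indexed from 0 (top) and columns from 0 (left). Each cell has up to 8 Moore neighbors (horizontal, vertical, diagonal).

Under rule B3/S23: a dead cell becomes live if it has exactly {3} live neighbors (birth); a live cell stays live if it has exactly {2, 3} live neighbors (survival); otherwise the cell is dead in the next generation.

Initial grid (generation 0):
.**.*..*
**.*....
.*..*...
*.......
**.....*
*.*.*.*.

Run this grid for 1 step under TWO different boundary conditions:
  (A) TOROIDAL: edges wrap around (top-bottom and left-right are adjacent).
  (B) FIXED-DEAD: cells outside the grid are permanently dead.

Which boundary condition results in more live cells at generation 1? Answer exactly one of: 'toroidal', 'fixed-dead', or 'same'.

Answer: fixed-dead

Derivation:
Under TOROIDAL boundary, generation 1:
....**.*
...**...
.**.....
.......*
........
..*..**.
Population = 11

Under FIXED-DEAD boundary, generation 1:
****....
*..**...
.**.....
*.......
*.......
*.......
Population = 12

Comparison: toroidal=11, fixed-dead=12 -> fixed-dead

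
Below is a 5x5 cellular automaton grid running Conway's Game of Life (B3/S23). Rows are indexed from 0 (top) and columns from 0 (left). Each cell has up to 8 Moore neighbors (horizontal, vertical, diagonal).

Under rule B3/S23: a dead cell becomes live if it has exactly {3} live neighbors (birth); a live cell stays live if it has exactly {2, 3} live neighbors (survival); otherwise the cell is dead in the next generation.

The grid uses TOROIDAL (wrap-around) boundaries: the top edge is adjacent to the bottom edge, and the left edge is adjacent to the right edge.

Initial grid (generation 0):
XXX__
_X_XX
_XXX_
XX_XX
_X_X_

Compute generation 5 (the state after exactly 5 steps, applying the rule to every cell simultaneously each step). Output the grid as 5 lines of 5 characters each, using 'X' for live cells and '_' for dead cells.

Answer: _____
_____
_____
_____
_____

Derivation:
Simulating step by step:
Generation 0 (given above): 15 live cells
Generation 1: 2 live cells
_____
____X
_____
_____
___X_
Generation 2: 0 live cells
_____
_____
_____
_____
_____
Generation 3: 0 live cells
_____
_____
_____
_____
_____
Generation 4: 0 live cells
_____
_____
_____
_____
_____
Generation 5: 0 live cells
(generation 5 grid is the final answer)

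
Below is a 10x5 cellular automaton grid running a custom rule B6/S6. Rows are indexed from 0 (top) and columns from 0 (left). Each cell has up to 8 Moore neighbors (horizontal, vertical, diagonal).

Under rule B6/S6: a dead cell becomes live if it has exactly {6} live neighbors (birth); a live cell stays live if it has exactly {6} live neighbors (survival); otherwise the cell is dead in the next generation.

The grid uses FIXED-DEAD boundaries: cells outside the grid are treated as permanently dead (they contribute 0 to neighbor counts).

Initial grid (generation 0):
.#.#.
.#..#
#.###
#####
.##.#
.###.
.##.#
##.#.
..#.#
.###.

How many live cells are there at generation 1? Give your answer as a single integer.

Simulating step by step:
Generation 0 (given above): 30 live cells
Generation 1: 7 live cells
.....
.....
.#.#.
.##..
.#...
..#..
..#..
.....
.....
.....
Population at generation 1: 7

Answer: 7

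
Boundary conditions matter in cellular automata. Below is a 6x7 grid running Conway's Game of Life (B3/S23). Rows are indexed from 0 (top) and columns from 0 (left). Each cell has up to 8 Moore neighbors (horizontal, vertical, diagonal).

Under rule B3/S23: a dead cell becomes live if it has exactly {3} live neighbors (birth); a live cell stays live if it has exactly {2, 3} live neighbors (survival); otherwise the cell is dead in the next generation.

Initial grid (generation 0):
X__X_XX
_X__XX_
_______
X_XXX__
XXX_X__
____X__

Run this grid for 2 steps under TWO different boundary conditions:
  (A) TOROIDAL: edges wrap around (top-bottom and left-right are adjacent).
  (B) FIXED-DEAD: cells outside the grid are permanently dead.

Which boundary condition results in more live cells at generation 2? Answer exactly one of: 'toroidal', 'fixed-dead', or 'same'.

Answer: toroidal

Derivation:
Under TOROIDAL boundary, generation 2:
XX_X__X
X_XXXX_
X_X__X_
X_X_X__
__X_XXX
X_X_X__
Population = 22

Under FIXED-DEAD boundary, generation 2:
____X_X
____X__
_XX___X
X_X_X__
X_X_XX_
_XXXX__
Population = 17

Comparison: toroidal=22, fixed-dead=17 -> toroidal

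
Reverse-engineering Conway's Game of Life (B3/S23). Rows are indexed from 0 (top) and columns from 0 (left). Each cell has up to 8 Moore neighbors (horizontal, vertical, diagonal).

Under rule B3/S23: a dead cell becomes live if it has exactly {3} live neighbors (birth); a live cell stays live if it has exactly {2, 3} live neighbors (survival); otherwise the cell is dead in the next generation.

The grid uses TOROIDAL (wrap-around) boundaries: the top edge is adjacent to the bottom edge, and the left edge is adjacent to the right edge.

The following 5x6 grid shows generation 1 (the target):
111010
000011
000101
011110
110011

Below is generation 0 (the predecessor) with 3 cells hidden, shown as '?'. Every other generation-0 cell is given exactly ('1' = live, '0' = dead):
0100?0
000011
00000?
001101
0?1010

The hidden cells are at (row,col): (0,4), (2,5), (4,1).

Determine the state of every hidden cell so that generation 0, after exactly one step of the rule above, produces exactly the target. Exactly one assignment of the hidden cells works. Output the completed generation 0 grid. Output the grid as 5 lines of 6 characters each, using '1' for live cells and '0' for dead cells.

Answer: 010010
000011
000000
001101
011010

Derivation:
Hidden generation-0 cells (in order): (0,4), (2,5), (4,1).
A hidden cell only influences target cells in its own 3x3 neighborhood. Try each of the 2^3 = 8 assignments, step the completed generation 0 forward once under B3/S23, and compare with the target:
  (0,4)=0 (2,5)=0 (4,1)=0 -> step gives (0,0)='0' but target has '1' -> reject
  (0,4)=0 (2,5)=0 (4,1)=1 -> step gives (0,3)='1' but target has '0' -> reject
  (0,4)=0 (2,5)=1 (4,1)=0 -> step gives (0,0)='0' but target has '1' -> reject
  (0,4)=0 (2,5)=1 (4,1)=1 -> step gives (0,3)='1' but target has '0' -> reject
  (0,4)=1 (2,5)=0 (4,1)=0 -> step gives (0,0)='0' but target has '1' -> reject
  (0,4)=1 (2,5)=0 (4,1)=1 -> step reproduces the target at every cell -> ACCEPT
  (0,4)=1 (2,5)=1 (4,1)=0 -> step gives (0,0)='0' but target has '1' -> reject
  (0,4)=1 (2,5)=1 (4,1)=1 -> step gives (1,0)='1' but target has '0' -> reject
Unique solution: (0,4)=live, (2,5)=dead, (4,1)=live.
Check: live-neighbor counts of every cell in the completed generation 0:
323434
211222
212343
233331
334533
Applying B3/S23 to generation 0 with these counts gives:
111010
000011
000101
011110
110011
which matches the target exactly.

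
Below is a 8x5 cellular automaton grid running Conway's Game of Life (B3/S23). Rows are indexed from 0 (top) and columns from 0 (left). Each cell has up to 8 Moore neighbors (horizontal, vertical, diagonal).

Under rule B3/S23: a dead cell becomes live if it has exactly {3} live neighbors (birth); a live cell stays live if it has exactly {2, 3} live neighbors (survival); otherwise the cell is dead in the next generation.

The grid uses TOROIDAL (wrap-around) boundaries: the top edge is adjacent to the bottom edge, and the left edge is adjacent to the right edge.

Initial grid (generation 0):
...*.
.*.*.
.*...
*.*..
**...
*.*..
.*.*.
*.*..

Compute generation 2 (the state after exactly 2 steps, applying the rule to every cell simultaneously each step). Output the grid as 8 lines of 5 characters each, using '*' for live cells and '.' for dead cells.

Simulating step by step:
Generation 0 (given above): 14 live cells
Generation 1: 20 live cells
.*.**
.....
**...
*.*..
*.*.*
*.*.*
*..**
.****
Generation 2: 12 live cells
(generation 2 grid is the final answer)

Answer: .*..*
.**.*
**...
..**.
..*..
..*..
.....
.*...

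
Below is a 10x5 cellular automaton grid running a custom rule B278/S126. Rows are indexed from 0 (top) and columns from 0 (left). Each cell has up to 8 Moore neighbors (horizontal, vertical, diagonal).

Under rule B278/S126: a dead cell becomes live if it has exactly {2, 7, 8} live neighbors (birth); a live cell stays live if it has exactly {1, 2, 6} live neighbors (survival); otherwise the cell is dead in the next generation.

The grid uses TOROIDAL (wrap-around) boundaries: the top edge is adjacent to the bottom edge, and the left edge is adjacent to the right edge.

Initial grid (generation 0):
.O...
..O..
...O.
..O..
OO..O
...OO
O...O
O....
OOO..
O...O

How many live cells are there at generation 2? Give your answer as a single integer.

Simulating step by step:
Generation 0 (given above): 17 live cells
Generation 1: 19 live cells
.OOOO
.OOO.
.O.O.
..O..
.O...
..O..
.O...
..OO.
..OO.
...OO
Generation 2: 14 live cells
..OO.
.....
O...O
O..O.
.O.O.
O.O..
.O...
....O
.O...
...O.
Population at generation 2: 14

Answer: 14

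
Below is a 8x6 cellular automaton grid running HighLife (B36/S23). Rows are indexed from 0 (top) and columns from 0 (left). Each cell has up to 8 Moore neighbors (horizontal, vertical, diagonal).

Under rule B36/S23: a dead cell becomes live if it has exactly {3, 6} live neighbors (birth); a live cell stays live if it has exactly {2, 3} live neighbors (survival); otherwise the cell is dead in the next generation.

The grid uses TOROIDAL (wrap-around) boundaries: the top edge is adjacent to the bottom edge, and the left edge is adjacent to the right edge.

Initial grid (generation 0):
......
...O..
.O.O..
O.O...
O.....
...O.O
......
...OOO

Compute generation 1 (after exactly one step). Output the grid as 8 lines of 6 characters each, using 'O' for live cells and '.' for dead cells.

Simulating step by step:
Generation 0 (given above): 11 live cells
Generation 1: 12 live cells
(generation 1 grid is the final answer)

Answer: ...O..
..O...
.O.O..
O.O...
OO...O
......
...O.O
....O.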